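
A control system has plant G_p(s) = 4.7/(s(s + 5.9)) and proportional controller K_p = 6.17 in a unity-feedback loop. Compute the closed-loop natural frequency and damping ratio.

The closed-loop denominator is s(s+5.9) + 6.17·4.7 = s² + 5.9s + 29.
So ω_n² = 29 ⇒ ω_n = 5.385 rad/s, and ζ = 5.9/(2ω_n) = 0.548.

ω_n = 5.39 rad/s, ζ = 0.548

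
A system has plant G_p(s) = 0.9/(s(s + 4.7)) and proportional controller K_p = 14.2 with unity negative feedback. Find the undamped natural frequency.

ω_n = 3.57 rad/s

With unity feedback the closed-loop characteristic equation is s² + 4.7s + 14.2·0.9 = s² + 4.7s + 12.78 = 0.
So ω_n² = 12.78 ⇒ ω_n = 3.575 rad/s, and ζ = 4.7/(2ω_n) = 0.657.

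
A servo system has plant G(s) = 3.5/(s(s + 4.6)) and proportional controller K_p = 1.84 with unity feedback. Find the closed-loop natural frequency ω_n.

1 + K_p·G(s) = 0 gives s² + 4.6s + 6.44 = 0.
Matching s² + 2ζω_n s + ω_n²: ω_n = √6.44 = 2.538 rad/s and 2ζω_n = 4.6, so ζ = 4.6/(2·2.538) = 0.906.

ω_n = 2.54 rad/s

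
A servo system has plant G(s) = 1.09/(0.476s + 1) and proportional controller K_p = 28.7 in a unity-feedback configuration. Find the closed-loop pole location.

s = -67.82

Closed loop: T(s) = K_p·G/(1+K_p·G) = 31.28/(0.476s + 1 + 31.28), with pole at s = −(1 + 31.28)/0.476 = −67.82.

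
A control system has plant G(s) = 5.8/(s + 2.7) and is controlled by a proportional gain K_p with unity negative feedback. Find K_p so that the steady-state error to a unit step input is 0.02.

K_p = 22.8

The loop is type 0, so e_ss(step) = 1/(1 + K_pos) with K_pos = K_p·G(0).
G(0) = 2.148. Require 1/(1 + K_p·2.148) = 0.02, so 1 + 2.148·K_p = 50.
K_p = (50 − 1)/2.148 = 22.8.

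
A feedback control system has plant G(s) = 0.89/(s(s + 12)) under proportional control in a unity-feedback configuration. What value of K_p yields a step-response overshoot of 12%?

From %OS = 100·exp(−πζ/√(1−ζ²)) = 12%, ζ = −ln(0.12)/√(π²+ln²(0.12)) = 0.5594.
Characteristic equation s² + 12s + 0.89K_p = 0 gives ζ = 12/(2√(0.89K_p)).
Setting ζ = 0.5594: √(0.89K_p) = 12/(2·0.5594) = 10.73, so K_p = 115/0.89 = 129.

K_p = 129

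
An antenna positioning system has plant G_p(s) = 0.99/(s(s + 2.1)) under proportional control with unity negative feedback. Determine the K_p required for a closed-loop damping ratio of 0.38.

K_p = 7.71

Closed-loop characteristic equation: s² + 2.1s + K_p·0.99 = 0.
So ω_n = √(0.99K_p) and 2ζω_n = 2.1, giving ζ = 2.1/(2√(0.99K_p)).
Setting ζ = 0.38: √(0.99K_p) = 2.1/(2·0.38) = 2.763, so K_p = 7.635/0.99 = 7.71.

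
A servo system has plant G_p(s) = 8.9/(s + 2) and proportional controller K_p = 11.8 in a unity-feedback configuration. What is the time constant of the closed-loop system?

τ = 0.00934 s

Closed-loop transfer function: T(s) = K_p·G_p(s)/(1 + K_p·G_p(s)) = 105/(s + 2 + 105) = 105/(s + 107).
Time constant τ = 1/107 = 0.00934 s.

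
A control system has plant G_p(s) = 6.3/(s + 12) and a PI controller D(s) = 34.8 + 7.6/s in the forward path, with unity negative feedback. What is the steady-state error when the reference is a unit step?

0

The open loop D(s)G_p(s) has a pole at the origin (type 1), so the static position error constant is infinite and e_ss = 1/(1+∞) = 0.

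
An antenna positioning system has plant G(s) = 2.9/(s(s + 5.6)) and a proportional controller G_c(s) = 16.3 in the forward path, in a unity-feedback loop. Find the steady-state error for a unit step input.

The open loop G_c(s)G(s) has a pole at the origin (type 1), so the static position error constant is infinite and e_ss = 1/(1+∞) = 0.

0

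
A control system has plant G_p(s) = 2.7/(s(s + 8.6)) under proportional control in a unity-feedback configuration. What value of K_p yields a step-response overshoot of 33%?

K_p = 61.8

From %OS = 100·exp(−πζ/√(1−ζ²)) = 33%, ζ = −ln(0.33)/√(π²+ln²(0.33)) = 0.3328.
Characteristic equation s² + 8.6s + 2.7K_p = 0 gives ζ = 8.6/(2√(2.7K_p)).
Setting ζ = 0.3328: √(2.7K_p) = 8.6/(2·0.3328) = 12.92, so K_p = 167/2.7 = 61.8.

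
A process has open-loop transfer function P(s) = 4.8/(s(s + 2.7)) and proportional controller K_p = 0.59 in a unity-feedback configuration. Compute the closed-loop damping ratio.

ζ = 0.802

1 + K_p·P(s) = 0 gives s² + 2.7s + 2.832 = 0.
So ω_n² = 2.832 ⇒ ω_n = 1.683 rad/s, and ζ = 2.7/(2ω_n) = 0.802.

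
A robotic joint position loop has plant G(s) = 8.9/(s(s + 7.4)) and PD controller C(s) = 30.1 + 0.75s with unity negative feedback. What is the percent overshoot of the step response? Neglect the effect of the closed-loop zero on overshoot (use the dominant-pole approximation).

22.4%

Forward path: (30.1 + 0.75s)·8.9/(s(s+7.4)). The closed-loop characteristic equation is s² + (7.4 + 8.9·0.75)s + 8.9·30.1 = 0.
That is s² + 14.08s + 267.9 = 0, so ω_n = 16.37 rad/s and ζ = 14.08/(2·16.37) = 0.43.
%OS = 100·exp(−πζ/√(1−ζ²)) = 22.4%.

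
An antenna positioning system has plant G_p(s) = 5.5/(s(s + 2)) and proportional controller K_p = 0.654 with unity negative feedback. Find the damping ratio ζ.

With unity feedback the closed-loop characteristic equation is s² + 2s + 0.654·5.5 = s² + 2s + 3.597 = 0.
Matching s² + 2ζω_n s + ω_n²: ω_n = √3.597 = 1.897 rad/s and 2ζω_n = 2, so ζ = 2/(2·1.897) = 0.527.

ζ = 0.527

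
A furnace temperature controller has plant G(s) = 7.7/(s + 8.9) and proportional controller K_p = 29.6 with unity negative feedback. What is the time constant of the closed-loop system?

τ = 0.00422 s

Closed-loop transfer function: T(s) = K_p·G(s)/(1 + K_p·G(s)) = 227.9/(s + 8.9 + 227.9) = 227.9/(s + 236.8).
Time constant τ = 1/236.8 = 0.00422 s.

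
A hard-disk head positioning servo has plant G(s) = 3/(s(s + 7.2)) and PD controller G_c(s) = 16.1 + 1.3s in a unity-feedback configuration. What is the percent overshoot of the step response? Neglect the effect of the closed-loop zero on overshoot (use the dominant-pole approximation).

Forward path: (16.1 + 1.3s)·3/(s(s+7.2)). The closed-loop characteristic equation is s² + (7.2 + 3·1.3)s + 3·16.1 = 0.
That is s² + 11.1s + 48.3 = 0, so ω_n = 6.95 rad/s and ζ = 11.1/(2·6.95) = 0.7986.
%OS = 100·exp(−πζ/√(1−ζ²)) = 1.55%.

1.55%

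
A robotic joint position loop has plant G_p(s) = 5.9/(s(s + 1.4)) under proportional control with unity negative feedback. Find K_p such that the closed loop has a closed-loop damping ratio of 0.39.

Closed-loop characteristic equation: s² + 1.4s + K_p·5.9 = 0.
So ω_n = √(5.9K_p) and 2ζω_n = 1.4, giving ζ = 1.4/(2√(5.9K_p)).
Setting ζ = 0.39: √(5.9K_p) = 1.4/(2·0.39) = 1.795, so K_p = 3.222/5.9 = 0.546.

K_p = 0.546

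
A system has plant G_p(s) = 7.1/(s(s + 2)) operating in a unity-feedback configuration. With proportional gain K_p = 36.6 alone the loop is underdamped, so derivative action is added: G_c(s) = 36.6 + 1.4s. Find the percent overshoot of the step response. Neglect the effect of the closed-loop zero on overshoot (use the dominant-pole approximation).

Forward path: (36.6 + 1.4s)·7.1/(s(s+2)). The closed-loop characteristic equation is s² + (2 + 7.1·1.4)s + 7.1·36.6 = 0.
That is s² + 11.94s + 259.9 = 0, so ω_n = 16.12 rad/s and ζ = 11.94/(2·16.12) = 0.3703.
%OS = 100·exp(−πζ/√(1−ζ²)) = 28.6%.

28.6%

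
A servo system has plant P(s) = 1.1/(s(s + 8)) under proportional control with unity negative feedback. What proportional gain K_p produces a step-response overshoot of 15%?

K_p = 54.4

From %OS = 100·exp(−πζ/√(1−ζ²)) = 15%, ζ = −ln(0.15)/√(π²+ln²(0.15)) = 0.5169.
Characteristic equation s² + 8s + 1.1K_p = 0 gives ζ = 8/(2√(1.1K_p)).
Setting ζ = 0.5169: √(1.1K_p) = 8/(2·0.5169) = 7.738, so K_p = 59.88/1.1 = 54.4.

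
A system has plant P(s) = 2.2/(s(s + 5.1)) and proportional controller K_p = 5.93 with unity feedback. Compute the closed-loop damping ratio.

With unity feedback the closed-loop characteristic equation is s² + 5.1s + 5.93·2.2 = s² + 5.1s + 13.05 = 0.
So ω_n² = 13.05 ⇒ ω_n = 3.612 rad/s, and ζ = 5.1/(2ω_n) = 0.706.

ζ = 0.706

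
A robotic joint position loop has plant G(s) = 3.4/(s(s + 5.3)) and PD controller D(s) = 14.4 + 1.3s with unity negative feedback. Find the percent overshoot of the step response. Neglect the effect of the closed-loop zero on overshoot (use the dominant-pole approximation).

Forward path: (14.4 + 1.3s)·3.4/(s(s+5.3)). The closed-loop characteristic equation is s² + (5.3 + 3.4·1.3)s + 3.4·14.4 = 0.
That is s² + 9.72s + 48.96 = 0, so ω_n = 6.997 rad/s and ζ = 9.72/(2·6.997) = 0.6946.
%OS = 100·exp(−πζ/√(1−ζ²)) = 4.82%.

4.82%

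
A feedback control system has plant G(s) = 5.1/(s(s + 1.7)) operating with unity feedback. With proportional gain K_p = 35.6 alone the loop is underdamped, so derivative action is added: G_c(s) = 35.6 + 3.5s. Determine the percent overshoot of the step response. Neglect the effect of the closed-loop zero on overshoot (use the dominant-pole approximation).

3.65%

Forward path: (35.6 + 3.5s)·5.1/(s(s+1.7)). The closed-loop characteristic equation is s² + (1.7 + 5.1·3.5)s + 5.1·35.6 = 0.
That is s² + 19.55s + 181.6 = 0, so ω_n = 13.47 rad/s and ζ = 19.55/(2·13.47) = 0.7254.
%OS = 100·exp(−πζ/√(1−ζ²)) = 3.65%.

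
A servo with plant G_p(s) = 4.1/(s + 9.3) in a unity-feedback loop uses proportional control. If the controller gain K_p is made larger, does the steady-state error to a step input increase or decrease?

decrease

e_ss = 1/(1 + K_p·G_p(0)); a larger K_p raises the denominator, so e_ss decreases.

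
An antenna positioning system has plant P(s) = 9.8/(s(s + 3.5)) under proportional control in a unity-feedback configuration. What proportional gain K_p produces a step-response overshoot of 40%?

From %OS = 100·exp(−πζ/√(1−ζ²)) = 40%, ζ = −ln(0.4)/√(π²+ln²(0.4)) = 0.28.
Characteristic equation s² + 3.5s + 9.8K_p = 0 gives ζ = 3.5/(2√(9.8K_p)).
Setting ζ = 0.28: √(9.8K_p) = 3.5/(2·0.28) = 6.25, so K_p = 39.06/9.8 = 3.99.

K_p = 3.99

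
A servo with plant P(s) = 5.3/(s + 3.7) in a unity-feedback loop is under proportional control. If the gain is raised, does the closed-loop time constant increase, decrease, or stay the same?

The closed-loop bandwidth 3.7+K_p·5.3 grows with K_p, so τ shrinks.

decrease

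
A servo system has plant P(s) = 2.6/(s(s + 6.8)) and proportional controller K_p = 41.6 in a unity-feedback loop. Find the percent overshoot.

33.7%

The closed-loop denominator s² + 6.8s + 108.2 gives ω_n = √108.2 = 10.4 and ζ = 6.8/(2ω_n) = 0.3269.
%OS = 100·exp(−πζ/√(1−ζ²)) = 100·exp(−π·0.3269/√0.8931) = 33.7%.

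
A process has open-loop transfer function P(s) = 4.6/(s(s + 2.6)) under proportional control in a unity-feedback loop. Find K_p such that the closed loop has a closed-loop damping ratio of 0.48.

K_p = 1.59

Closed-loop characteristic equation: s² + 2.6s + K_p·4.6 = 0.
So ω_n = √(4.6K_p) and 2ζω_n = 2.6, giving ζ = 2.6/(2√(4.6K_p)).
Setting ζ = 0.48: √(4.6K_p) = 2.6/(2·0.48) = 2.708, so K_p = 7.335/4.6 = 1.59.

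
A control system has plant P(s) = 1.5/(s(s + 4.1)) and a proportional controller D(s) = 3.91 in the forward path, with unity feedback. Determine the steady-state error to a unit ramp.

0.699

The loop has one pole at the origin (type 1). Velocity error constant K_v = lim_{s→0} s·D(s)P(s) = 3.91·1.5/4.1 = 1.43.
Steady-state error to a unit ramp: e_ss = 1/K_v = 0.699.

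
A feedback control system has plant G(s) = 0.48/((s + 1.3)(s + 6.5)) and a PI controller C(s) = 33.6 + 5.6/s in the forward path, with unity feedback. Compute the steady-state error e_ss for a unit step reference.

The open loop C(s)G(s) has a pole at the origin (type 1), so the static position error constant is infinite and e_ss = 1/(1+∞) = 0.

0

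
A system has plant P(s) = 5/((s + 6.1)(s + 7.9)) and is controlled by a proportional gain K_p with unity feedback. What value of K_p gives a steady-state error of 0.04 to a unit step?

K_p = 231

The loop is type 0, so e_ss(step) = 1/(1 + K_pos) with K_pos = K_p·P(0).
P(0) = 0.1038. Require 1/(1 + K_p·0.1038) = 0.04, so 1 + 0.1038·K_p = 25.
K_p = (25 − 1)/0.1038 = 231.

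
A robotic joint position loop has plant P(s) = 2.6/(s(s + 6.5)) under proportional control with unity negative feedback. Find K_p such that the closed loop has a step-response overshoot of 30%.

K_p = 31.7

From %OS = 100·exp(−πζ/√(1−ζ²)) = 30%, ζ = −ln(0.3)/√(π²+ln²(0.3)) = 0.3579.
Characteristic equation s² + 6.5s + 2.6K_p = 0 gives ζ = 6.5/(2√(2.6K_p)).
Setting ζ = 0.3579: √(2.6K_p) = 6.5/(2·0.3579) = 9.082, so K_p = 82.48/2.6 = 31.7.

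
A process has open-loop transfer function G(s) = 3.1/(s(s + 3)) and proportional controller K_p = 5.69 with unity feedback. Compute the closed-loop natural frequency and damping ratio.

The closed-loop denominator is s(s+3) + 5.69·3.1 = s² + 3s + 17.64.
So ω_n² = 17.64 ⇒ ω_n = 4.2 rad/s, and ζ = 3/(2ω_n) = 0.357.

ω_n = 4.2 rad/s, ζ = 0.357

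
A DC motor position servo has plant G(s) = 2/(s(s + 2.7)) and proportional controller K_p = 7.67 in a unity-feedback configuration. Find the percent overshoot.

31.6%

From 1 + K_pG(s) = 0: s² + 2.7s + 15.34 = 0 ⇒ ω_n = 3.917, ζ = 0.3447.
%OS = 100·exp(−πζ/√(1−ζ²)) = 100·exp(−π·0.3447/√0.8812) = 31.6%.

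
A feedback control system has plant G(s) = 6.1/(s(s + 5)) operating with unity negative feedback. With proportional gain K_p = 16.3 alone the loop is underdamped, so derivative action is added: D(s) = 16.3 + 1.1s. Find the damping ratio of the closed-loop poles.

Forward path: (16.3 + 1.1s)·6.1/(s(s+5)). The closed-loop characteristic equation is s² + (5 + 6.1·1.1)s + 6.1·16.3 = 0.
That is s² + 11.71s + 99.43 = 0, so ω_n = 9.971 rad/s and ζ = 11.71/(2·9.971) = 0.5872.

ζ = 0.587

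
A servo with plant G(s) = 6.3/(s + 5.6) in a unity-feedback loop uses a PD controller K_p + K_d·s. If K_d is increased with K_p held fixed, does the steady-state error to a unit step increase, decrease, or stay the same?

At s = 0 the derivative term contributes nothing: C(0) = K_p regardless of K_d, so K_pos = K_p·G(0) and e_ss are unchanged.

unchanged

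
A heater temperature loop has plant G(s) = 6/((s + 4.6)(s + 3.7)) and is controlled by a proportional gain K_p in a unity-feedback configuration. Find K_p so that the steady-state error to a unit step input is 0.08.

K_p = 32.6

For a type-0 loop with proportional control, e_ss = 1/(1 + K_p·G(0)).
G(0) = 0.3525. Require 1/(1 + K_p·0.3525) = 0.08, so 1 + 0.3525·K_p = 12.5.
K_p = (12.5 − 1)/0.3525 = 32.6.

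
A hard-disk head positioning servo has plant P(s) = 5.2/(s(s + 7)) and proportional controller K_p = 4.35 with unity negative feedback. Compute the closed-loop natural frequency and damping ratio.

The closed-loop denominator is s(s+7) + 4.35·5.2 = s² + 7s + 22.62.
Matching s² + 2ζω_n s + ω_n²: ω_n = √22.62 = 4.756 rad/s and 2ζω_n = 7, so ζ = 7/(2·4.756) = 0.736.

ω_n = 4.76 rad/s, ζ = 0.736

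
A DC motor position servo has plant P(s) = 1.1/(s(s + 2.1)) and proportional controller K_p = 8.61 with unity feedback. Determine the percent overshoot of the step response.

Closed-loop characteristic equation: s² + 2.1s + 9.471 = 0, so ω_n = 3.077 rad/s and ζ = 2.1/(2·3.077) = 0.3412.
%OS = 100·exp(−πζ/√(1−ζ²)) = 100·exp(−π·0.3412/√0.8836) = 32%.

32%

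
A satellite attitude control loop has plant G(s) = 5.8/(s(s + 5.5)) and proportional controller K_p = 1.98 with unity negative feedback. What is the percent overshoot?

1.27%

Closed-loop characteristic equation: s² + 5.5s + 11.48 = 0, so ω_n = 3.389 rad/s and ζ = 5.5/(2·3.389) = 0.8115.
%OS = 100·exp(−πζ/√(1−ζ²)) = 100·exp(−π·0.8115/√0.3415) = 1.27%.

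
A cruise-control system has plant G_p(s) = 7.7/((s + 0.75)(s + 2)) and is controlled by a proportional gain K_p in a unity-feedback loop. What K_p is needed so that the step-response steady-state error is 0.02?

K_p = 9.55

For a type-0 loop with proportional control, e_ss = 1/(1 + K_p·G_p(0)).
G_p(0) = 5.133. Require 1/(1 + K_p·5.133) = 0.02, so 1 + 5.133·K_p = 50.
K_p = (50 − 1)/5.133 = 9.55.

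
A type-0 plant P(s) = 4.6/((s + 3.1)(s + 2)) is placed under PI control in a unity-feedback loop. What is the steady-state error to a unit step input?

The PI controller's integrator makes the forward path type 1, so e_ss to a step is zero.

0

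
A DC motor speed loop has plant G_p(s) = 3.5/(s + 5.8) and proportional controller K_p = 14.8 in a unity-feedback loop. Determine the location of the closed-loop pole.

s = -57.6

Closed-loop transfer function: T(s) = K_p·G_p(s)/(1 + K_p·G_p(s)) = 51.8/(s + 5.8 + 51.8) = 51.8/(s + 57.6).
The closed-loop pole is at s = −57.6.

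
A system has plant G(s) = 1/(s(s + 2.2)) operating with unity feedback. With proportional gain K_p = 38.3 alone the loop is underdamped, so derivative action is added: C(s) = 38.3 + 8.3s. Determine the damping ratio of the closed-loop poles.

Forward path: (38.3 + 8.3s)·1/(s(s+2.2)). The closed-loop characteristic equation is s² + (2.2 + 1·8.3)s + 1·38.3 = 0.
That is s² + 10.5s + 38.3 = 0, so ω_n = 6.189 rad/s and ζ = 10.5/(2·6.189) = 0.8483.

ζ = 0.848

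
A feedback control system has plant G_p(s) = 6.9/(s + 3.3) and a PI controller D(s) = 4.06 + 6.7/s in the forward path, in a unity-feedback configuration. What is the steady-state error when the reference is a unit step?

0

The open loop D(s)G_p(s) has a pole at the origin (type 1), so the static position error constant is infinite and e_ss = 1/(1+∞) = 0.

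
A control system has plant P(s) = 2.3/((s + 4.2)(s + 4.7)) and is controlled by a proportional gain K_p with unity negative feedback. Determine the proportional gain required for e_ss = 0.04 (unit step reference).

Steady-state error for a unit step on this type-0 loop is 1/(1 + K_p·P(0)).
P(0) = 0.1165. Require 1/(1 + K_p·0.1165) = 0.04, so 1 + 0.1165·K_p = 25.
K_p = (25 − 1)/0.1165 = 206.

K_p = 206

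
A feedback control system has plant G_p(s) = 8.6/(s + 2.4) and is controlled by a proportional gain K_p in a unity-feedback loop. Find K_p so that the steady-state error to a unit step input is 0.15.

K_p = 1.58

Steady-state error for a unit step on this type-0 loop is 1/(1 + K_p·G_p(0)).
G_p(0) = 3.583. Require 1/(1 + K_p·3.583) = 0.15, so 1 + 3.583·K_p = 6.667.
K_p = (6.667 − 1)/3.583 = 1.58.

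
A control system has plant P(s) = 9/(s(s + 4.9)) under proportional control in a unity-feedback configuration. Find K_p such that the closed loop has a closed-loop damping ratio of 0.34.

Closed-loop characteristic equation: s² + 4.9s + K_p·9 = 0.
So ω_n = √(9K_p) and 2ζω_n = 4.9, giving ζ = 4.9/(2√(9K_p)).
Setting ζ = 0.34: √(9K_p) = 4.9/(2·0.34) = 7.206, so K_p = 51.92/9 = 5.77.

K_p = 5.77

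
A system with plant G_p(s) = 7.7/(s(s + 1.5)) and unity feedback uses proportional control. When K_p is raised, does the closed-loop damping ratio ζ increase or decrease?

ζ = 1.5/(2√(7.7K_p)); increasing K_p raises the denominator, so ζ falls.

decrease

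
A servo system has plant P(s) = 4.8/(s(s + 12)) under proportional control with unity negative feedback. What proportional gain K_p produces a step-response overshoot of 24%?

From %OS = 100·exp(−πζ/√(1−ζ²)) = 24%, ζ = −ln(0.24)/√(π²+ln²(0.24)) = 0.4136.
Characteristic equation s² + 12s + 4.8K_p = 0 gives ζ = 12/(2√(4.8K_p)).
Setting ζ = 0.4136: √(4.8K_p) = 12/(2·0.4136) = 14.51, so K_p = 210.5/4.8 = 43.8.

K_p = 43.8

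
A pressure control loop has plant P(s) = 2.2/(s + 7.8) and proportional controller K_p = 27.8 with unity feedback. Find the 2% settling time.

T_s ≈ 0.058 s

Closed-loop transfer function: T(s) = K_p·P(s)/(1 + K_p·P(s)) = 61.16/(s + 7.8 + 61.16) = 61.16/(s + 68.96).
Time constant τ = 1/68.96 = 0.0145 s, so the 2% settling time is about 4τ = 0.058 s.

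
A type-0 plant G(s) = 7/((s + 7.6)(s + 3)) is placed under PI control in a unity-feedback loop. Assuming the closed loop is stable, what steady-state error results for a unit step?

0

The PI controller's integrator makes the forward path type 1, so e_ss to a step is zero.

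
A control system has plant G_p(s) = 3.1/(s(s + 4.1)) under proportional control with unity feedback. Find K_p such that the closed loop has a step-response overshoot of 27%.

K_p = 9.16

From %OS = 100·exp(−πζ/√(1−ζ²)) = 27%, ζ = −ln(0.27)/√(π²+ln²(0.27)) = 0.3847.
Characteristic equation s² + 4.1s + 3.1K_p = 0 gives ζ = 4.1/(2√(3.1K_p)).
Setting ζ = 0.3847: √(3.1K_p) = 4.1/(2·0.3847) = 5.329, so K_p = 28.4/3.1 = 9.16.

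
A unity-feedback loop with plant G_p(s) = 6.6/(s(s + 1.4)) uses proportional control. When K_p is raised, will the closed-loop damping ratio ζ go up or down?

decrease

ζ = 1.4/(2√(6.6K_p)); increasing K_p raises the denominator, so ζ falls.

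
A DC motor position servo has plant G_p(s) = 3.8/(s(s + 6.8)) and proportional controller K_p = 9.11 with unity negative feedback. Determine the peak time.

The closed-loop denominator s² + 6.8s + 34.62 gives ω_n = √34.62 = 5.884 and ζ = 6.8/(2ω_n) = 0.5779.
Damped frequency ω_d = ω_n√(1−ζ²) = 4.802 rad/s, so peak time T_p = π/ω_d = 0.654 s.

T_p = 0.654 s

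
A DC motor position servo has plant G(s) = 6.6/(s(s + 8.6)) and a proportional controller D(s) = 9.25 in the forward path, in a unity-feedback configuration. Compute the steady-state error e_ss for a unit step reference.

0

The open loop D(s)G(s) has a pole at the origin (type 1), so the static position error constant is infinite and e_ss = 1/(1+∞) = 0.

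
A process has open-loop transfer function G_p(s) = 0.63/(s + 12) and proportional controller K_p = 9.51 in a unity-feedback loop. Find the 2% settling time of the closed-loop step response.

Closed-loop transfer function: T(s) = K_p·G_p(s)/(1 + K_p·G_p(s)) = 5.991/(s + 12 + 5.991) = 5.991/(s + 17.99).
Time constant τ = 1/17.99 = 0.05558 s, so the 2% settling time is about 4τ = 0.222 s.

T_s ≈ 0.222 s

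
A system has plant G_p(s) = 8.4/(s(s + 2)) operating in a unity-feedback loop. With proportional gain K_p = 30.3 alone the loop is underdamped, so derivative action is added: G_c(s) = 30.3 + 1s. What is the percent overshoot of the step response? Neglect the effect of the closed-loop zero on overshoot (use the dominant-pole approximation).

33.9%

Forward path: (30.3 + 1s)·8.4/(s(s+2)). The closed-loop characteristic equation is s² + (2 + 8.4·1)s + 8.4·30.3 = 0.
That is s² + 10.4s + 254.5 = 0, so ω_n = 15.95 rad/s and ζ = 10.4/(2·15.95) = 0.3259.
%OS = 100·exp(−πζ/√(1−ζ²)) = 33.9%.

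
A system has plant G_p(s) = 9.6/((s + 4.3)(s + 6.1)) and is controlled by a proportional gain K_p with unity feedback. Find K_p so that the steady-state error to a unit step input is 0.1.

The loop is type 0, so e_ss(step) = 1/(1 + K_pos) with K_pos = K_p·G_p(0).
G_p(0) = 0.366. Require 1/(1 + K_p·0.366) = 0.1, so 1 + 0.366·K_p = 10.
K_p = (10 − 1)/0.366 = 24.6.

K_p = 24.6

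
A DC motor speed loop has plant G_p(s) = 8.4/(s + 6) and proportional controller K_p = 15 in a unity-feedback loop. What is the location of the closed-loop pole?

s = -132

Closed-loop transfer function: T(s) = K_p·G_p(s)/(1 + K_p·G_p(s)) = 126/(s + 6 + 126) = 126/(s + 132).
The closed-loop pole is at s = −132.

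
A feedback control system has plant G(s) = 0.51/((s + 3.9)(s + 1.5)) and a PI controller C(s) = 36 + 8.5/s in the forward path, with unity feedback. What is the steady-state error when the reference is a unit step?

0

The open loop C(s)G(s) has a pole at the origin (type 1), so the static position error constant is infinite and e_ss = 1/(1+∞) = 0.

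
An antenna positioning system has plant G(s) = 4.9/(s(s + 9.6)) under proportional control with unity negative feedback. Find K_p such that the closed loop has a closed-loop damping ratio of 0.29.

Closed-loop characteristic equation: s² + 9.6s + K_p·4.9 = 0.
So ω_n = √(4.9K_p) and 2ζω_n = 9.6, giving ζ = 9.6/(2√(4.9K_p)).
Setting ζ = 0.29: √(4.9K_p) = 9.6/(2·0.29) = 16.55, so K_p = 274/4.9 = 55.9.

K_p = 55.9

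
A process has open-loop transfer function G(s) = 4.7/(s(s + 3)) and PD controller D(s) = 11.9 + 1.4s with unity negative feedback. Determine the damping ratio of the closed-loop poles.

Forward path: (11.9 + 1.4s)·4.7/(s(s+3)). The closed-loop characteristic equation is s² + (3 + 4.7·1.4)s + 4.7·11.9 = 0.
That is s² + 9.58s + 55.93 = 0, so ω_n = 7.479 rad/s and ζ = 9.58/(2·7.479) = 0.6405.

ζ = 0.64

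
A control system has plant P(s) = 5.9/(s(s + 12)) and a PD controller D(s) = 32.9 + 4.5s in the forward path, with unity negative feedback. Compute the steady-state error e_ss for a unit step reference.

The open loop D(s)P(s) has a pole at the origin (type 1), so the static position error constant is infinite and e_ss = 1/(1+∞) = 0.

0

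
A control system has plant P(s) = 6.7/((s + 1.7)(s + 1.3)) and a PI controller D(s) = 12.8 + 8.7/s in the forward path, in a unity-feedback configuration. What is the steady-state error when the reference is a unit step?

The open loop D(s)P(s) has a pole at the origin (type 1), so the static position error constant is infinite and e_ss = 1/(1+∞) = 0.

0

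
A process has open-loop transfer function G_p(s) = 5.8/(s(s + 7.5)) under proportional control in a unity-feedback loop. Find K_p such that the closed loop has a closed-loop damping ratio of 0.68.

K_p = 5.24

Closed-loop characteristic equation: s² + 7.5s + K_p·5.8 = 0.
So ω_n = √(5.8K_p) and 2ζω_n = 7.5, giving ζ = 7.5/(2√(5.8K_p)).
Setting ζ = 0.68: √(5.8K_p) = 7.5/(2·0.68) = 5.515, so K_p = 30.41/5.8 = 5.24.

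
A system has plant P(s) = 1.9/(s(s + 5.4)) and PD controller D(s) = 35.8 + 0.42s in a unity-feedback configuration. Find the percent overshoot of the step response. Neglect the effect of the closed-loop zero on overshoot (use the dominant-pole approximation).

28%

Forward path: (35.8 + 0.42s)·1.9/(s(s+5.4)). The closed-loop characteristic equation is s² + (5.4 + 1.9·0.42)s + 1.9·35.8 = 0.
That is s² + 6.198s + 68.02 = 0, so ω_n = 8.247 rad/s and ζ = 6.198/(2·8.247) = 0.3758.
%OS = 100·exp(−πζ/√(1−ζ²)) = 28%.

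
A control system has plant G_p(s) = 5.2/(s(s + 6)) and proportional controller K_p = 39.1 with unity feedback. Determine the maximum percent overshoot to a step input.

50.9%

Closed-loop characteristic equation: s² + 6s + 203.3 = 0, so ω_n = 14.26 rad/s and ζ = 6/(2·14.26) = 0.2104.
%OS = 100·exp(−πζ/√(1−ζ²)) = 100·exp(−π·0.2104/√0.9557) = 50.9%.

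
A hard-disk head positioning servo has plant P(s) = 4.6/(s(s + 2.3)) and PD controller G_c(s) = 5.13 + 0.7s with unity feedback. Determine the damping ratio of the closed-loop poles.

ζ = 0.568

Forward path: (5.13 + 0.7s)·4.6/(s(s+2.3)). The closed-loop characteristic equation is s² + (2.3 + 4.6·0.7)s + 4.6·5.13 = 0.
That is s² + 5.52s + 23.6 = 0, so ω_n = 4.858 rad/s and ζ = 5.52/(2·4.858) = 0.5682.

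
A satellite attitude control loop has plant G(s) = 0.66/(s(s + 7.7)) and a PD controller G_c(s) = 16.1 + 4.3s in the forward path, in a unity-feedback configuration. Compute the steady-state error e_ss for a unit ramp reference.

0.725

The loop has one pole at the origin (type 1). Velocity error constant K_v = lim_{s→0} s·G_c(s)G(s) = 16.1·0.66/7.7 = 1.38.
Steady-state error to a unit ramp: e_ss = 1/K_v = 0.725.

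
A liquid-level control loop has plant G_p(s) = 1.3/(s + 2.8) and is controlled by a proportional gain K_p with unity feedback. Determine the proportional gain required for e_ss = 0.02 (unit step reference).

Steady-state error for a unit step on this type-0 loop is 1/(1 + K_p·G_p(0)).
G_p(0) = 0.4643. Require 1/(1 + K_p·0.4643) = 0.02, so 1 + 0.4643·K_p = 50.
K_p = (50 − 1)/0.4643 = 106.

K_p = 106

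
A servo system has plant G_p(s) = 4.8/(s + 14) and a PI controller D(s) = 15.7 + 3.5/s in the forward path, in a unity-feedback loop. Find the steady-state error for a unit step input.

0

The open loop D(s)G_p(s) has a pole at the origin (type 1), so the static position error constant is infinite and e_ss = 1/(1+∞) = 0.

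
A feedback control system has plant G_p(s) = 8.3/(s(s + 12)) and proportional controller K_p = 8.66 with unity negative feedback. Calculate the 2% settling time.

T_s ≈ 0.667 s

Closed-loop characteristic equation: s² + 12s + 71.88 = 0, so ω_n = 8.478 rad/s and ζ = 12/(2·8.478) = 0.7077.
2% settling time T_s ≈ 4/(ζω_n) = 4/6 = 0.667 s.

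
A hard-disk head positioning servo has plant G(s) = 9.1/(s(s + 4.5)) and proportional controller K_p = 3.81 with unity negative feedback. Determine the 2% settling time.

Closed-loop characteristic equation: s² + 4.5s + 34.67 = 0, so ω_n = 5.888 rad/s and ζ = 4.5/(2·5.888) = 0.3821.
2% settling time T_s ≈ 4/(ζω_n) = 4/2.25 = 1.78 s.

T_s ≈ 1.78 s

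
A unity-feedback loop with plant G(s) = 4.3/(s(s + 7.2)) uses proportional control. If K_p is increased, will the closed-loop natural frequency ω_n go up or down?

increase

ω_n = √(4.3·K_p), which grows with K_p.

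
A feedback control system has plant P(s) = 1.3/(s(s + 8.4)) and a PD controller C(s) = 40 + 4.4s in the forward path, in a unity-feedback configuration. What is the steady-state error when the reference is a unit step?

0

The open loop C(s)P(s) has a pole at the origin (type 1), so the static position error constant is infinite and e_ss = 1/(1+∞) = 0.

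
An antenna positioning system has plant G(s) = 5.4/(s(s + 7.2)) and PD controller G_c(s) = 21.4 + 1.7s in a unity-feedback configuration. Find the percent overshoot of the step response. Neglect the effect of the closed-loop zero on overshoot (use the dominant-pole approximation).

2.48%

Forward path: (21.4 + 1.7s)·5.4/(s(s+7.2)). The closed-loop characteristic equation is s² + (7.2 + 5.4·1.7)s + 5.4·21.4 = 0.
That is s² + 16.38s + 115.6 = 0, so ω_n = 10.75 rad/s and ζ = 16.38/(2·10.75) = 0.7619.
%OS = 100·exp(−πζ/√(1−ζ²)) = 2.48%.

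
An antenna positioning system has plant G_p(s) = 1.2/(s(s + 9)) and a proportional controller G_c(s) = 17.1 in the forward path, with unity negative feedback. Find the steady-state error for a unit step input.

0

The open loop G_c(s)G_p(s) has a pole at the origin (type 1), so the static position error constant is infinite and e_ss = 1/(1+∞) = 0.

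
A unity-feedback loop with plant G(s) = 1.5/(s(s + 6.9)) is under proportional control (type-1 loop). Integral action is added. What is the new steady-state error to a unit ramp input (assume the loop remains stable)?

0

The integrator raises the loop to type 2, so K_v → ∞ and e_ss to a ramp is zero.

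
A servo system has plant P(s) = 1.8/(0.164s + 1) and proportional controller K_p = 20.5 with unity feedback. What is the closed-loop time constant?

τ = 0.00433 s

Closed loop: T(s) = K_p·P/(1+K_p·P) = 36.9/(0.164s + 1 + 36.9), with pole at s = −(1 + 36.9)/0.164 = −231.1.
Closed-loop time constant τ = 1/231.1 = 0.00433 s.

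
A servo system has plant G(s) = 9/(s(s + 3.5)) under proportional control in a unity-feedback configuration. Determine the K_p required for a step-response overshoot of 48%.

K_p = 6.57

From %OS = 100·exp(−πζ/√(1−ζ²)) = 48%, ζ = −ln(0.48)/√(π²+ln²(0.48)) = 0.2275.
Characteristic equation s² + 3.5s + 9K_p = 0 gives ζ = 3.5/(2√(9K_p)).
Setting ζ = 0.2275: √(9K_p) = 3.5/(2·0.2275) = 7.692, so K_p = 59.17/9 = 6.57.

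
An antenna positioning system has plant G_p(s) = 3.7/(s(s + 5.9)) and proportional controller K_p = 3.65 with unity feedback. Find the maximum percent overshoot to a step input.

From 1 + K_pG_p(s) = 0: s² + 5.9s + 13.51 = 0 ⇒ ω_n = 3.675, ζ = 0.8027.
%OS = 100·exp(−πζ/√(1−ζ²)) = 100·exp(−π·0.8027/√0.3556) = 1.46%.

1.46%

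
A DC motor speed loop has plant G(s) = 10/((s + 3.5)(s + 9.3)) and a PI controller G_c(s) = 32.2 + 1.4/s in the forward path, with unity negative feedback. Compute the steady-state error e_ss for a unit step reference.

The open loop G_c(s)G(s) has a pole at the origin (type 1), so the static position error constant is infinite and e_ss = 1/(1+∞) = 0.

0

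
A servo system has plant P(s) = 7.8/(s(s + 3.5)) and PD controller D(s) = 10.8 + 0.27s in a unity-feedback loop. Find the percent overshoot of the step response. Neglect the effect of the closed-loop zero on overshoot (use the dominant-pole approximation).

Forward path: (10.8 + 0.27s)·7.8/(s(s+3.5)). The closed-loop characteristic equation is s² + (3.5 + 7.8·0.27)s + 7.8·10.8 = 0.
That is s² + 5.606s + 84.24 = 0, so ω_n = 9.178 rad/s and ζ = 5.606/(2·9.178) = 0.3054.
%OS = 100·exp(−πζ/√(1−ζ²)) = 36.5%.

36.5%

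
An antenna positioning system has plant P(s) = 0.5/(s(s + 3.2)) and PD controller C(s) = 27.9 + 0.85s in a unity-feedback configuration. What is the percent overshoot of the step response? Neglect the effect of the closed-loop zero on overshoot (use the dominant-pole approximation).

Forward path: (27.9 + 0.85s)·0.5/(s(s+3.2)). The closed-loop characteristic equation is s² + (3.2 + 0.5·0.85)s + 0.5·27.9 = 0.
That is s² + 3.625s + 13.95 = 0, so ω_n = 3.735 rad/s and ζ = 3.625/(2·3.735) = 0.4853.
%OS = 100·exp(−πζ/√(1−ζ²)) = 17.5%.

17.5%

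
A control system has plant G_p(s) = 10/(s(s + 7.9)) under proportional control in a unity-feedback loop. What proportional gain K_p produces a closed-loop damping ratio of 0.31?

K_p = 16.2

Closed-loop characteristic equation: s² + 7.9s + K_p·10 = 0.
So ω_n = √(10K_p) and 2ζω_n = 7.9, giving ζ = 7.9/(2√(10K_p)).
Setting ζ = 0.31: √(10K_p) = 7.9/(2·0.31) = 12.74, so K_p = 162.4/10 = 16.2.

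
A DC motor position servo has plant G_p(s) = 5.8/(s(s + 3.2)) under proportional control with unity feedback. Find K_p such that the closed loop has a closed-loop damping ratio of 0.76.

K_p = 0.764

Closed-loop characteristic equation: s² + 3.2s + K_p·5.8 = 0.
So ω_n = √(5.8K_p) and 2ζω_n = 3.2, giving ζ = 3.2/(2√(5.8K_p)).
Setting ζ = 0.76: √(5.8K_p) = 3.2/(2·0.76) = 2.105, so K_p = 4.432/5.8 = 0.764.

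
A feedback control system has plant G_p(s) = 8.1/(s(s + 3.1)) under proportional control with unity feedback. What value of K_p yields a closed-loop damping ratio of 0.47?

Closed-loop characteristic equation: s² + 3.1s + K_p·8.1 = 0.
So ω_n = √(8.1K_p) and 2ζω_n = 3.1, giving ζ = 3.1/(2√(8.1K_p)).
Setting ζ = 0.47: √(8.1K_p) = 3.1/(2·0.47) = 3.298, so K_p = 10.88/8.1 = 1.34.

K_p = 1.34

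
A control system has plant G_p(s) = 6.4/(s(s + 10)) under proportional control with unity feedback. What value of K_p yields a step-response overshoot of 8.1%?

From %OS = 100·exp(−πζ/√(1−ζ²)) = 8.1%, ζ = −ln(0.081)/√(π²+ln²(0.081)) = 0.6247.
Characteristic equation s² + 10s + 6.4K_p = 0 gives ζ = 10/(2√(6.4K_p)).
Setting ζ = 0.6247: √(6.4K_p) = 10/(2·0.6247) = 8.004, so K_p = 64.06/6.4 = 10.

K_p = 10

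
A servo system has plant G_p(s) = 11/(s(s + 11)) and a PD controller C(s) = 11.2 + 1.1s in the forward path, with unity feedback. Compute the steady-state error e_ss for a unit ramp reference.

The loop has one pole at the origin (type 1). Velocity error constant K_v = lim_{s→0} s·C(s)G_p(s) = 11.2·11/11 = 11.2.
Steady-state error to a unit ramp: e_ss = 1/K_v = 0.0893.

0.0893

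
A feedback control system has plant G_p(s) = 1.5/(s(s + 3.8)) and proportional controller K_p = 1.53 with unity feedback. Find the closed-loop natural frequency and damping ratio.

ω_n = 1.51 rad/s, ζ = 1.25

With unity feedback the closed-loop characteristic equation is s² + 3.8s + 1.53·1.5 = s² + 3.8s + 2.295 = 0.
Matching s² + 2ζω_n s + ω_n²: ω_n = √2.295 = 1.515 rad/s and 2ζω_n = 3.8, so ζ = 3.8/(2·1.515) = 1.25.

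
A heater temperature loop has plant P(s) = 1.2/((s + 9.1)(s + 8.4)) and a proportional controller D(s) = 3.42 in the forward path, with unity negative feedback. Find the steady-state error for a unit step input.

0.949

The loop is type 0. Static position error constant K_pos = D(0)·P(0) = 3.42·0.0157 = 0.05369.
Steady-state error to a unit step: e_ss = 1/(1+K_pos) = 1/1.054 = 0.949.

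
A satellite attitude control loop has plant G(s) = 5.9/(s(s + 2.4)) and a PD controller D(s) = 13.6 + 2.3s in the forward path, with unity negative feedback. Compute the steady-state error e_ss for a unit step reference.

The open loop D(s)G(s) has a pole at the origin (type 1), so the static position error constant is infinite and e_ss = 1/(1+∞) = 0.

0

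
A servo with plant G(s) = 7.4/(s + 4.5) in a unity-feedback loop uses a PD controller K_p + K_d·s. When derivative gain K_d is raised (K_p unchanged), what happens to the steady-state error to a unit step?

K_d affects only the transient (the s-coefficient); the DC loop gain, and hence e_ss, depends only on K_p.

unchanged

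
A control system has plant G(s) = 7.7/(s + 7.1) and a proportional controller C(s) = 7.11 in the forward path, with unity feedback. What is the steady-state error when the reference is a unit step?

0.115

The loop is type 0. Static position error constant K_pos = C(0)·G(0) = 7.11·1.085 = 7.711.
Steady-state error to a unit step: e_ss = 1/(1+K_pos) = 1/8.711 = 0.115.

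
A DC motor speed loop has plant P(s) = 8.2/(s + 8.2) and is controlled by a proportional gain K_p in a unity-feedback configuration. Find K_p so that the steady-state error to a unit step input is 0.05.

K_p = 19

For a type-0 loop with proportional control, e_ss = 1/(1 + K_p·P(0)).
P(0) = 1. Require 1/(1 + K_p·1) = 0.05, so 1 + 1·K_p = 20.
K_p = (20 − 1)/1 = 19.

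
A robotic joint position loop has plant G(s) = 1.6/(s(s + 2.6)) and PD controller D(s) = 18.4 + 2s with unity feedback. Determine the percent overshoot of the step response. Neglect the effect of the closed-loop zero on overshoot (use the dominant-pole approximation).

Forward path: (18.4 + 2s)·1.6/(s(s+2.6)). The closed-loop characteristic equation is s² + (2.6 + 1.6·2)s + 1.6·18.4 = 0.
That is s² + 5.8s + 29.44 = 0, so ω_n = 5.426 rad/s and ζ = 5.8/(2·5.426) = 0.5345.
%OS = 100·exp(−πζ/√(1−ζ²)) = 13.7%.

13.7%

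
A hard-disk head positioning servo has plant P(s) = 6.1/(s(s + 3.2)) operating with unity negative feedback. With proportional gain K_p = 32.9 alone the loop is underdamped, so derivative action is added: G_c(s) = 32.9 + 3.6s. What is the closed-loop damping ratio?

ζ = 0.888

Forward path: (32.9 + 3.6s)·6.1/(s(s+3.2)). The closed-loop characteristic equation is s² + (3.2 + 6.1·3.6)s + 6.1·32.9 = 0.
That is s² + 25.16s + 200.7 = 0, so ω_n = 14.17 rad/s and ζ = 25.16/(2·14.17) = 0.888.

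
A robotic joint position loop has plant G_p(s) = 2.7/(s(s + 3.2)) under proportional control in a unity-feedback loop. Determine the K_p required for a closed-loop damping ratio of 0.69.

Closed-loop characteristic equation: s² + 3.2s + K_p·2.7 = 0.
So ω_n = √(2.7K_p) and 2ζω_n = 3.2, giving ζ = 3.2/(2√(2.7K_p)).
Setting ζ = 0.69: √(2.7K_p) = 3.2/(2·0.69) = 2.319, so K_p = 5.377/2.7 = 1.99.

K_p = 1.99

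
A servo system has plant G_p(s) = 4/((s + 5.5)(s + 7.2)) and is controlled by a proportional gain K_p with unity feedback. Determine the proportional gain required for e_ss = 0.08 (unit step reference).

Steady-state error for a unit step on this type-0 loop is 1/(1 + K_p·G_p(0)).
G_p(0) = 0.101. Require 1/(1 + K_p·0.101) = 0.08, so 1 + 0.101·K_p = 12.5.
K_p = (12.5 − 1)/0.101 = 114.

K_p = 114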